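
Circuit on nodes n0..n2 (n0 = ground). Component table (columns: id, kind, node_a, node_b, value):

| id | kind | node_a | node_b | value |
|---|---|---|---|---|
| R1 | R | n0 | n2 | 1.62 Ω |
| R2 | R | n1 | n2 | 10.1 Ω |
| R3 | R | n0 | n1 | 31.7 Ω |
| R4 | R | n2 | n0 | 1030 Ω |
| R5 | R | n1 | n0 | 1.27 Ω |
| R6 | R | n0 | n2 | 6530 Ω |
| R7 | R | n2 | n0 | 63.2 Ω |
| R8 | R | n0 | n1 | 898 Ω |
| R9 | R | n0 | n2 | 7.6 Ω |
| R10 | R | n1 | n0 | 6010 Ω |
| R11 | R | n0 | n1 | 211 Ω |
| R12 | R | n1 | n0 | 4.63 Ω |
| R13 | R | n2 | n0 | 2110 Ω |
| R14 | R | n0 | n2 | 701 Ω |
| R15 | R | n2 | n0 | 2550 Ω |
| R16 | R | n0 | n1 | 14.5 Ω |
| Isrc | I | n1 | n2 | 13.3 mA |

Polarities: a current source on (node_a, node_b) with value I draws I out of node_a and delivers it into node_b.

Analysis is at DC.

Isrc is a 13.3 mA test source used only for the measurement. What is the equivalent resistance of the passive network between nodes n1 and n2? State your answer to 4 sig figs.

Element admittances at DC:
  Y(R1) = 0.6173 S between n0,n2
  Y(R2) = 0.09901 S between n1,n2
  Y(R3) = 0.03155 S between n0,n1
  Y(R4) = 0.0009709 S between n2,n0
  Y(R5) = 0.7874 S between n1,n0
  Y(R6) = 0.0001531 S between n0,n2
  Y(R7) = 0.01582 S between n2,n0
  Y(R8) = 0.001114 S between n0,n1
  Y(R9) = 0.1316 S between n0,n2
  Y(R10) = 0.0001664 S between n1,n0
  Y(R11) = 0.004739 S between n0,n1
  Y(R12) = 0.2160 S between n1,n0
  Y(R13) = 0.0004739 S between n2,n0
  Y(R14) = 0.001427 S between n0,n2
  Y(R15) = 0.0003922 S between n2,n0
  Y(R16) = 0.06897 S between n0,n1
  Isrc: injects 0.0133 A into n2 (from n1)
Assemble and solve the 2×2 MNA system:
  V(n1)=-0.009837  V(n2)=0.01422

R_eq = 1.808 Ω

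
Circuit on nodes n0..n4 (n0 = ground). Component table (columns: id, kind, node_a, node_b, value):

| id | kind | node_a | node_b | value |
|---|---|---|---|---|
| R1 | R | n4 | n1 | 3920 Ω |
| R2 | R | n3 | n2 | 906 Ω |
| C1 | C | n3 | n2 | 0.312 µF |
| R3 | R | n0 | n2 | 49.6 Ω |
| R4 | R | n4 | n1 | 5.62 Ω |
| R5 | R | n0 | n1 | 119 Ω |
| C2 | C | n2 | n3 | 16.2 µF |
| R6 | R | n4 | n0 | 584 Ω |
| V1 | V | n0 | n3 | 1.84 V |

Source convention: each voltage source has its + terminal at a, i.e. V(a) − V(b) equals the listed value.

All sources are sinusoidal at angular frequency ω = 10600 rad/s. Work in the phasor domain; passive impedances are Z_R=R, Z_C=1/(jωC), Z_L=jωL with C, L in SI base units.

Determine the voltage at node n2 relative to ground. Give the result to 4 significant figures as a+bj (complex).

-1.815-0.2089j V

MNA unknowns: 4 node voltages V₁..V_4 plus 1 source current (V1)
R1: Y=0.0002551+0.000j on G[4,1]
R2: Y=0.001104+0.000j on G[3,2]
C1: Y=0.000+0.003307j on G[3,2]
R3: Y=0.02016+0.000j on G[0,2]
R4: Y=0.1779+0.000j on G[4,1]
R5: Y=0.008403+0.000j on G[0,1]
C2: Y=0.000+0.1717j on G[2,3]
R6: Y=0.001712+0.000j on G[4,0]
V1: row V0−V3=1.84, i_V1 at 0,3
solve → V1=0.000+0.000j, V2=-1.815-0.2089j, V3=-1.840+0.000j, V4=0.000+0.000j
aux → i_V1=-0.03659-0.004211j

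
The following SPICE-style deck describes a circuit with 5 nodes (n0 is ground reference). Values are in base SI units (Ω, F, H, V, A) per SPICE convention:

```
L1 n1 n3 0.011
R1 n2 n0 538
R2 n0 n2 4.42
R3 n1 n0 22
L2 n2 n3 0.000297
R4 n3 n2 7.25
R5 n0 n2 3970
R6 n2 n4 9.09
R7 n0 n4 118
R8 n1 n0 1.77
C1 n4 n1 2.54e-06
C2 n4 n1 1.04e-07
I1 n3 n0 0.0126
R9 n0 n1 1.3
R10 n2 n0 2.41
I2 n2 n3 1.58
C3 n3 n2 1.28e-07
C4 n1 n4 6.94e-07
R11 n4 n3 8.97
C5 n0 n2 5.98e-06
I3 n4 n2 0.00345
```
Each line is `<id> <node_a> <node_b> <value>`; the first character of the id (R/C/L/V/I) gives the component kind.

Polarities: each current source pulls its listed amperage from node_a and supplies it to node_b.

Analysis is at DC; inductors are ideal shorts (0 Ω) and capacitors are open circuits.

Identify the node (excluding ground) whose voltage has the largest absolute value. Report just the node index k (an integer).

MNA unknowns: 4 node voltages V₁..V_4 plus 2 source currents (L1, L2)
L1: row V1−V3=0, i_L1 at 1,3
R1: Y=0.001859 on G[2,0]
R2: Y=0.2262 on G[0,2]
R3: Y=0.04545 on G[1,0]
L2: row V2−V3=0, i_L2 at 2,3
R4: Y=0.1379 on G[3,2]
R5: Y=0.0002519 on G[0,2]
R6: Y=0.1100 on G[2,4]
R7: Y=0.008475 on G[0,4]
R8: Y=0.5650 on G[1,0]
C1: Y=0.000 on G[4,1]
C2: Y=0.000 on G[4,1]
I1: z[3]−=0.0126, z[0]+=0.0126
R9: Y=0.7692 on G[0,1]
R10: Y=0.4149 on G[2,0]
I2: z[2]−=1.58, z[3]+=1.58
C3: Y=0.000 on G[3,2]
C4: Y=0.000 on G[1,4]
R11: Y=0.1115 on G[4,3]
C5: Y=0.000 on G[0,2]
I3: z[4]−=0.00345, z[2]+=0.00345
solve → V1=-0.006141, V2=-0.006141, V3=-0.006141, V4=-0.02092
aux → i_L1=0.008472, i_L2=-1.574

4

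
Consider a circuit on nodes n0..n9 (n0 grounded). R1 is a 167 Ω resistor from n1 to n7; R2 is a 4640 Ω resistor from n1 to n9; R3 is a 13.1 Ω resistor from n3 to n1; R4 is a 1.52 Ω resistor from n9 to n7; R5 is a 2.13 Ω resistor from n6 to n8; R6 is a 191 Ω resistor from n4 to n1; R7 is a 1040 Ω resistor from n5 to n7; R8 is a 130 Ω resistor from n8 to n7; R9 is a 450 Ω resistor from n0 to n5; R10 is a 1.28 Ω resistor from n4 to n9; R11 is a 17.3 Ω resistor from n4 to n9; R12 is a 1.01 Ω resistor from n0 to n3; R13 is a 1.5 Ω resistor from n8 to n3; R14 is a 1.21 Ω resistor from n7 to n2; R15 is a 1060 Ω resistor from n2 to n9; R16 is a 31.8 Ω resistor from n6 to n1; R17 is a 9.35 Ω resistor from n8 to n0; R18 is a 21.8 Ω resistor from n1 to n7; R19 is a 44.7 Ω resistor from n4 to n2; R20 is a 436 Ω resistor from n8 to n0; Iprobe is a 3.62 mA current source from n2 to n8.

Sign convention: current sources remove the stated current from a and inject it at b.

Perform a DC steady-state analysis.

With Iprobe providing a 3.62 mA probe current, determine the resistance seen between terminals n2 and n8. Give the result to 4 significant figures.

R_eq = 23.60 Ω

Apply KCL at each of the 9 non-ground nodes and solve the resulting linear system.
Node n1: branches {R1, R2, R3, R6, R16, R18} → V_1 = -0.02727
Node n2: branches {R14, R15, R19, Iprobe} → V_2 = -0.08290
Node n3: branches {R3, R12, R13} → V_3 = -0.0002263
Node n4: branches {R6, R10, R11, R19} → V_4 = -0.07821
Node n5: branches {R7, R9} → V_5 = -0.02376
Node n6: branches {R5, R16} → V_6 = 0.0006632
Node n7: branches {R1, R4, R7, R8, R14, R18} → V_7 = -0.07866
Node n8: branches {R5, R8, R13, R17, R20, Iprobe} → V_8 = 0.002534
Node n9: branches {R2, R4, R10, R11, R15} → V_9 = -0.07840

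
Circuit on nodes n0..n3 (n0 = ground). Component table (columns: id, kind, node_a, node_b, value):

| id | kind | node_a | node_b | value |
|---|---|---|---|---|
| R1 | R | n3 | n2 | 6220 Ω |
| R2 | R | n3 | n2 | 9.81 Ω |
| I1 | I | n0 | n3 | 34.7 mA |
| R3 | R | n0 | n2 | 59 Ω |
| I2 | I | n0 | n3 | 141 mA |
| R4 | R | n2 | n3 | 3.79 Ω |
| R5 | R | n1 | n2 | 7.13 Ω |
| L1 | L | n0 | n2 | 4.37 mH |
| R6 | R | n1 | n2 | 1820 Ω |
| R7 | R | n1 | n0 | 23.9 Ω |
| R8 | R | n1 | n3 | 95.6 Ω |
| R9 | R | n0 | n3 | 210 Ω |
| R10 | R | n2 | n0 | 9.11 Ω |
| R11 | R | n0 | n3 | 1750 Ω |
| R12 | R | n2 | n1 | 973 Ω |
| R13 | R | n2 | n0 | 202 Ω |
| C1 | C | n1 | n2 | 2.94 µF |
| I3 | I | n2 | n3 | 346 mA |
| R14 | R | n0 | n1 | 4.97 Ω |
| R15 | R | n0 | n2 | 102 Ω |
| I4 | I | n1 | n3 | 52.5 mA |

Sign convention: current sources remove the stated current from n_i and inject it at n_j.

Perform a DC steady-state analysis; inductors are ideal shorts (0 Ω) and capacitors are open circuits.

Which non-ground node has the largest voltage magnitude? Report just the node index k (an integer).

3

Apply KCL at each of the 3 non-ground nodes and solve the resulting linear system.
Node n1: branches {R5, R6, R7, R8, R12, C1, R14, I4} → V_1 = -0.09307
Node n2: branches {R1, R2, R3, R4, R5, L1, R6, R10, R12, R13, C1, I3, R15} → V_2 = 0.000
Node n3: branches {R1, R2, I1, I2, R4, R8, R9, R11, I3, I4} → V_3 = 1.502
Source currents: i(L1)=-0.1903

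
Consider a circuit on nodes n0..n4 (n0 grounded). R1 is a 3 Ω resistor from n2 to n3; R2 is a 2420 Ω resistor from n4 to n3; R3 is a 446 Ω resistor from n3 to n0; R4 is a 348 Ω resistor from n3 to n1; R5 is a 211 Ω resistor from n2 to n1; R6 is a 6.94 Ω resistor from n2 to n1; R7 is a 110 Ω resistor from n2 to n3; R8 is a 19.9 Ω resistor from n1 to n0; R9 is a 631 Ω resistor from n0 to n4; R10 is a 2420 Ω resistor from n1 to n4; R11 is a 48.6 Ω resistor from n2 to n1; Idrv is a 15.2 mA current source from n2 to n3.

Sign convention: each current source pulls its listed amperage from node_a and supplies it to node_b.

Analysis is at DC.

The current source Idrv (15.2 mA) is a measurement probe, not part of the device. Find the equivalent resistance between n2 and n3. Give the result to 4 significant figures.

Element admittances at DC:
  Y(R1) = 0.3333 S between n2,n3
  Y(R2) = 0.0004132 S between n4,n3
  Y(R3) = 0.002242 S between n3,n0
  Y(R4) = 0.002874 S between n3,n1
  Y(R5) = 0.004739 S between n2,n1
  Y(R6) = 0.1441 S between n2,n1
  Y(R7) = 0.009091 S between n2,n3
  Y(R8) = 0.05025 S between n1,n0
  Y(R9) = 0.001585 S between n0,n4
  Y(R10) = 0.0004132 S between n1,n4
  Y(R11) = 0.02058 S between n2,n1
  Idrv: injects 0.0152 A into n3 (from n2)
Assemble and solve the 4×4 MNA system:
  V(n1)=-0.002009  V(n2)=-0.003345  V(n3)=0.04038  V(n4)=0.006576

R_eq = 2.877 Ω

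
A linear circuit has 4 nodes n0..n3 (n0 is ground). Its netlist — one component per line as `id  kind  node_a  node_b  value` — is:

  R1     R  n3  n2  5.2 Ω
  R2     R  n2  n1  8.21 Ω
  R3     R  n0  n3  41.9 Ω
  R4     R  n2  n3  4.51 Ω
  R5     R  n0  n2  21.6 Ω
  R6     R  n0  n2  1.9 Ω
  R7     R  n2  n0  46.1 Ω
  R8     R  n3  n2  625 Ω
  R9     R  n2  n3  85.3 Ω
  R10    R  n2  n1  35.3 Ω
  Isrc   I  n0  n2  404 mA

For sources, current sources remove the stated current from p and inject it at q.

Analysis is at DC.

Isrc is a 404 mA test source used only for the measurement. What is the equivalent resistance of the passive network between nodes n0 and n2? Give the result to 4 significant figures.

Apply KCL at each of the 3 non-ground nodes and solve the resulting linear system.
Node n1: branches {R2, R10} → V_1 = 0.6549
Node n2: branches {R1, R2, R4, R5, R6, R7, R8, R9, R10, Isrc} → V_2 = 0.6549
Node n3: branches {R1, R3, R4, R8, R9} → V_3 = 0.6202

R_eq = 1.621 Ω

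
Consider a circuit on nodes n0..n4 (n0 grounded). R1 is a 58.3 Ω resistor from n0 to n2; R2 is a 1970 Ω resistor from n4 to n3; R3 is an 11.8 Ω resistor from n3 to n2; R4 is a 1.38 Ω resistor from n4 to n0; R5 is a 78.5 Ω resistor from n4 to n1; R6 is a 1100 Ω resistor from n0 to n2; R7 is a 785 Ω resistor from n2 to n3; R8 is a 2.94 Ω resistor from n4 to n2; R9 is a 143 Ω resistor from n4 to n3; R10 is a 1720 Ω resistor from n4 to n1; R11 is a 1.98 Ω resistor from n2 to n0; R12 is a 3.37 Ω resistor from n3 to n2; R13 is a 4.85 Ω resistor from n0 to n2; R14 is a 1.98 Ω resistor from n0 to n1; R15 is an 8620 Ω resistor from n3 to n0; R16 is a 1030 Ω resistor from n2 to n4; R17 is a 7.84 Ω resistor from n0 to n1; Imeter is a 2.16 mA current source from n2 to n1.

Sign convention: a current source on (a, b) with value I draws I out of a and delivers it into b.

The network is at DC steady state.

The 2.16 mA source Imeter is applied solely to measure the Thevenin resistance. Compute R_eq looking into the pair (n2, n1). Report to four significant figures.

R_eq = 2.570 Ω

Element admittances at DC:
  Y(R1) = 0.01715 S between n0,n2
  Y(R2) = 0.0005076 S between n4,n3
  Y(R3) = 0.08475 S between n3,n2
  Y(R4) = 0.7246 S between n4,n0
  Y(R5) = 0.01274 S between n4,n1
  Y(R6) = 0.0009091 S between n0,n2
  Y(R7) = 0.001274 S between n2,n3
  Y(R8) = 0.3401 S between n4,n2
  Y(R9) = 0.006993 S between n4,n3
  Y(R10) = 0.0005814 S between n4,n1
  Y(R11) = 0.5051 S between n2,n0
  Y(R12) = 0.2967 S between n3,n2
  Y(R13) = 0.2062 S between n0,n2
  Y(R14) = 0.5051 S between n0,n1
  Y(R15) = 0.0001160 S between n3,n0
  Y(R16) = 0.0009709 S between n2,n4
  Y(R17) = 0.1276 S between n0,n1
  Imeter: injects 0.00216 A into n1 (from n2)
Assemble and solve the 4×4 MNA system:
  V(n1)=0.003330  V(n2)=-0.002221  V(n3)=-0.002191  V(n4)=-0.0006716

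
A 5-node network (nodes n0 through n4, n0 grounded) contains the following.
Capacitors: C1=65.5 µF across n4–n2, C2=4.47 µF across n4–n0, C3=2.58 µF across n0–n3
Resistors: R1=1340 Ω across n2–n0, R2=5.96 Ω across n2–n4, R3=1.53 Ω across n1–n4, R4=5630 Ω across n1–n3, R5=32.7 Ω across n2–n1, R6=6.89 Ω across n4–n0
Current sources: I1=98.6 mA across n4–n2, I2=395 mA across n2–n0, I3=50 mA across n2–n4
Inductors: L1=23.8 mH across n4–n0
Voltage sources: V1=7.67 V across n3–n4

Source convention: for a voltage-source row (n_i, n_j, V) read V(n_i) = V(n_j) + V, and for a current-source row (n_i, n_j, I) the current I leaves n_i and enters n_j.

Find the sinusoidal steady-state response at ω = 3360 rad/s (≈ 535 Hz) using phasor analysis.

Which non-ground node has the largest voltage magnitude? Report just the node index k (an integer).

Element admittances at ω=3360 rad/s:
  Y(C1) = 0.000+0.2201j S between n4,n2
  Y(R1) = 0.0007463+0.000j S between n2,n0
  I1: injects 0.0986 A into n2 (from n4)
  Y(L1) = 0.000-0.01251j S between n4,n0
  I2: injects 0.395 A into n0 (from n2)
  Y(R2) = 0.1678+0.000j S between n2,n4
  Y(R3) = 0.6536+0.000j S between n1,n4
  Y(R4) = 0.0001776+0.000j S between n1,n3
  Y(R5) = 0.03058+0.000j S between n2,n1
  Y(C2) = 0.000+0.01502j S between n4,n0
  Y(C3) = 0.000+0.008669j S between n0,n3
  Y(R6) = 0.1451+0.000j S between n4,n0
  I3: injects 0.05 A into n4 (from n2)
  V1: constraint V(n3)−V(n4) = 7.67
Assemble and solve the 5×5 MNA system:
  V(n1)=-2.756-0.2128j  V(n2)=-3.500+0.6146j  V(n3)=4.947-0.2515j  V(n4)=-2.723-0.2515j
  i(V1)=-0.003548-0.04288j

3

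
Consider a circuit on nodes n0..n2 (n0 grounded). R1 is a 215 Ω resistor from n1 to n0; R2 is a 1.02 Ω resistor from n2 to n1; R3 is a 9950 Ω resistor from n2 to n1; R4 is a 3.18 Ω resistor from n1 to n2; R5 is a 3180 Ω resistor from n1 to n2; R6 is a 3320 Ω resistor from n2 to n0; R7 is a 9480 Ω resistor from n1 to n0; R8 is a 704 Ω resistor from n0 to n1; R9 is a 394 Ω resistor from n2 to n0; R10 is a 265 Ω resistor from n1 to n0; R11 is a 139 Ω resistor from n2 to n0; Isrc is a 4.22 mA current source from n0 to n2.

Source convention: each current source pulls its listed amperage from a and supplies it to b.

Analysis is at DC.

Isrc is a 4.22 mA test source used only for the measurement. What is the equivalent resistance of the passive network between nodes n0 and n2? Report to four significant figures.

R_eq = 50.23 Ω

MNA unknowns: 2 node voltages V₁..V_2
R1: Y=0.004651 on G[1,0]
R2: Y=0.9804 on G[2,1]
R3: Y=0.0001005 on G[2,1]
R4: Y=0.3145 on G[1,2]
R5: Y=0.0003145 on G[1,2]
R6: Y=0.0003012 on G[2,0]
R7: Y=0.0001055 on G[1,0]
R8: Y=0.001420 on G[0,1]
R9: Y=0.002538 on G[2,0]
R10: Y=0.003774 on G[1,0]
R11: Y=0.007194 on G[2,0]
Isrc: z[0]−=0.00422, z[2]+=0.00422
solve → V1=0.2104, V2=0.2120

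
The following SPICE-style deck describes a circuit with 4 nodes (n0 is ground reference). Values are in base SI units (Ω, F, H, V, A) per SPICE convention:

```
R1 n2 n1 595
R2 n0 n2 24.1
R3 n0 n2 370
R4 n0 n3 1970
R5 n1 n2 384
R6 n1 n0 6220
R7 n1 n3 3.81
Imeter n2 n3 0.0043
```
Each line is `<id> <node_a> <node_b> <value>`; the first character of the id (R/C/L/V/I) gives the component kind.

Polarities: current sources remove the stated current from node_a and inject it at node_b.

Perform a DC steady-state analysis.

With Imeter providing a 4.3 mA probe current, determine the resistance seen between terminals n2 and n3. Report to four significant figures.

R_eq = 205.4 Ω

MNA unknowns: 3 node voltages V₁..V_3
R1: Y=0.001681 on G[2,1]
R2: Y=0.04149 on G[0,2]
R3: Y=0.002703 on G[0,2]
R4: Y=0.0005076 on G[0,3]
R5: Y=0.002604 on G[1,2]
R6: Y=0.0001608 on G[1,0]
R7: Y=0.2625 on G[1,3]
Imeter: z[2]−=0.0043, z[3]+=0.0043
solve → V1=0.8553, V2=-0.01310, V3=0.8700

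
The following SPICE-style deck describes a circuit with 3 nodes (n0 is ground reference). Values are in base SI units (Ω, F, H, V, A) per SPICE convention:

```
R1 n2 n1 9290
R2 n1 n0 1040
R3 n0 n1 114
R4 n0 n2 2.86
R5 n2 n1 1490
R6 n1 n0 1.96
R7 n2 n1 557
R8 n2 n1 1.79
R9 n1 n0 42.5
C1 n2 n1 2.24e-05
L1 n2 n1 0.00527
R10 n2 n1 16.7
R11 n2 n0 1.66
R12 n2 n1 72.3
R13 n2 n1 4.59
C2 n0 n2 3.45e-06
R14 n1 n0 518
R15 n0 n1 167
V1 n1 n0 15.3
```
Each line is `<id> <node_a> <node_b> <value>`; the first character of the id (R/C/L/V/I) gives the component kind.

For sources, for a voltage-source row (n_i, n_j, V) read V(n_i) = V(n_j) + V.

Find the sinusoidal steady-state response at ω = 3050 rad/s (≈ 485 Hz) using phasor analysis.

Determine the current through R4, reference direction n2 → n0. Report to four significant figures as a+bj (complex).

Apply KCL at each of the 2 non-ground nodes and solve the resulting linear system.
Node n1: branches {R1, R2, R3, R5, R6, R7, R8, R9, C1, L1, R10, R12, R13, R14, R15, V1} → V_1 = 15.30+0.000j
Node n2: branches {R1, R4, R5, R7, R8, C1, L1, R10, R11, R12, R13, C2} → V_2 = 7.229-0.01484j
Source currents: i(V1)=-15.32-0.06194j

2.528-0.005190j A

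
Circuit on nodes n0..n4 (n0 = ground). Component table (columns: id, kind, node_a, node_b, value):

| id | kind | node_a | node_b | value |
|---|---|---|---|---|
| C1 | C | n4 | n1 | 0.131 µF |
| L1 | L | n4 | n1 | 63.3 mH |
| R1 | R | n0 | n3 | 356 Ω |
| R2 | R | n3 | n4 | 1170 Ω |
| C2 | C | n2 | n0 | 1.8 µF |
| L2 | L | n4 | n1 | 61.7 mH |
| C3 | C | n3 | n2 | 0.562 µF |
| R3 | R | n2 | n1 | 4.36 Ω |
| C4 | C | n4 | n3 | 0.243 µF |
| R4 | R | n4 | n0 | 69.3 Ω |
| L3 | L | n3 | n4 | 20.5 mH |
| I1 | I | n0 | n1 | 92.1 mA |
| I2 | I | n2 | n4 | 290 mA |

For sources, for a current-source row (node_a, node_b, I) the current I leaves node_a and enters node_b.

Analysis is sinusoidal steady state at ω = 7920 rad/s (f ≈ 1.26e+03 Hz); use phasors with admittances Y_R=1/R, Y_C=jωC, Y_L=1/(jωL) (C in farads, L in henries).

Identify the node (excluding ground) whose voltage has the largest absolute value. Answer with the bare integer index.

Element admittances at ω=7920 rad/s:
  Y(C1) = 0.000+0.001038j S between n4,n1
  Y(L1) = 0.000-0.001995j S between n4,n1
  Y(R1) = 0.002809+0.000j S between n0,n3
  Y(R2) = 0.0008547+0.000j S between n3,n4
  Y(C2) = 0.000+0.01426j S between n2,n0
  Y(L2) = 0.000-0.002046j S between n4,n1
  Y(C3) = 0.000+0.004451j S between n3,n2
  Y(R3) = 0.2294+0.000j S between n2,n1
  Y(C4) = 0.000+0.001925j S between n4,n3
  Y(R4) = 0.01443+0.000j S between n4,n0
  Y(L3) = 0.000-0.006159j S between n3,n4
  I1: injects 0.0921 A into n1 (from n0)
  I2: injects 0.29 A into n4 (from n2)
Assemble and solve the 4×4 MNA system:
  V(n1)=-1.962+6.588j  V(n2)=-2.350+6.784j  V(n3)=0.2441-16.64j  V(n4)=13.04+5.561j

3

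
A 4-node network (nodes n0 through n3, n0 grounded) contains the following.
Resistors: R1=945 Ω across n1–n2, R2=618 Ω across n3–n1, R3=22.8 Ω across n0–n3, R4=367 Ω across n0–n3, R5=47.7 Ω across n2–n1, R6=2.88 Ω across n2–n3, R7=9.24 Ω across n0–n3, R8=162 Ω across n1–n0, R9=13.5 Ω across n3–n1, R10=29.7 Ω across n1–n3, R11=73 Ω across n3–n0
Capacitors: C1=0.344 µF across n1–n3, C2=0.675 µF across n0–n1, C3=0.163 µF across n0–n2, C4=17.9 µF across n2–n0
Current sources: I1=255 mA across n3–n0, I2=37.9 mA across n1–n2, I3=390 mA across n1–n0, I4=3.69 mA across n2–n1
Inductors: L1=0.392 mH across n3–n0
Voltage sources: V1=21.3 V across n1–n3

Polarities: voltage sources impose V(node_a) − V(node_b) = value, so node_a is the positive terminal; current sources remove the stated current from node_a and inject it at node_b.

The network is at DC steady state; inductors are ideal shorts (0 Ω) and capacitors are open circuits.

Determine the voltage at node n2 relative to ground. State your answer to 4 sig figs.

1.363 V

Apply KCL at each of the 3 non-ground nodes and solve the resulting linear system.
Node n1: branches {R1, R2, C1, C2, R5, I2, I3, R8, I4, R9, R10, V1} → V_1 = 21.30
Node n2: branches {R1, C3, R5, I2, R6, I4, C4} → V_2 = 1.363
Node n3: branches {R2, C1, R3, I1, R4, L1, R6, R7, R9, R10, R11, V1} → V_3 = 0.000
Source currents: i(L1)=-0.7765, i(V1)=-3.324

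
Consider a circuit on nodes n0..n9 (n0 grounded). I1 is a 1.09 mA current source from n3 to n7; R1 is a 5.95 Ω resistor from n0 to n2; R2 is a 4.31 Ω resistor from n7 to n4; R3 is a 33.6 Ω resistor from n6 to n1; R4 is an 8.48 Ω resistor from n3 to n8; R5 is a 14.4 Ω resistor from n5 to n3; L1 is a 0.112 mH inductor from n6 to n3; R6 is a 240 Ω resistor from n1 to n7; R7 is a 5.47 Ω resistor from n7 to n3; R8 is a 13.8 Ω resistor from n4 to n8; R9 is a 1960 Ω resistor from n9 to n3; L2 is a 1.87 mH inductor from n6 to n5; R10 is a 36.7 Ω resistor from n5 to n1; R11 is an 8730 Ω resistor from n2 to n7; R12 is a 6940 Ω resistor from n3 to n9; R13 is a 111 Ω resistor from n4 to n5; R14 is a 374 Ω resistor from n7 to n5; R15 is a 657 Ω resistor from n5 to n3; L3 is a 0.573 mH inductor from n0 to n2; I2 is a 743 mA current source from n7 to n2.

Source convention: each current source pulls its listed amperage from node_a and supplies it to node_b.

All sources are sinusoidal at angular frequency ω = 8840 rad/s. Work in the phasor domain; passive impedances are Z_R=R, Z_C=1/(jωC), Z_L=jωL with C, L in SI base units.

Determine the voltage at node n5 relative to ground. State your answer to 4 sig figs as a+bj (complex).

-6486+0.0002459j V

MNA unknowns: 9 node voltages V₁..V_9
I1: z[3]−=0.00109, z[7]+=0.00109
R1: Y=0.1681+0.000j on G[0,2]
R2: Y=0.2320+0.000j on G[7,4]
R3: Y=0.02976+0.000j on G[6,1]
R4: Y=0.1179+0.000j on G[3,8]
R5: Y=0.06944+0.000j on G[5,3]
L1: Y=0.000-1.010j on G[6,3]
R6: Y=0.004167+0.000j on G[1,7]
R7: Y=0.1828+0.000j on G[7,3]
R8: Y=0.07246+0.000j on G[4,8]
R9: Y=0.0005102+0.000j on G[9,3]
L2: Y=0.000-0.06049j on G[6,5]
R10: Y=0.02725+0.000j on G[5,1]
R11: Y=0.0001145+0.000j on G[2,7]
R12: Y=0.0001441+0.000j on G[3,9]
R13: Y=0.009009+0.000j on G[4,5]
R14: Y=0.002674+0.000j on G[7,5]
R15: Y=0.001522+0.000j on G[5,3]
L3: Y=0.000-0.1974j on G[0,2]
I2: z[7]−=0.743, z[2]+=0.743
solve → V1=-6486+0.0001169j, V2=0.000+0.000j, V3=-6486-1.343e-05j, V4=-6486+0.000j, V5=-6486+0.0002459j, V6=-6486+1.514e-05j, V7=-6486+0.000j, V8=-6486+0.000j, V9=-6486-1.343e-05j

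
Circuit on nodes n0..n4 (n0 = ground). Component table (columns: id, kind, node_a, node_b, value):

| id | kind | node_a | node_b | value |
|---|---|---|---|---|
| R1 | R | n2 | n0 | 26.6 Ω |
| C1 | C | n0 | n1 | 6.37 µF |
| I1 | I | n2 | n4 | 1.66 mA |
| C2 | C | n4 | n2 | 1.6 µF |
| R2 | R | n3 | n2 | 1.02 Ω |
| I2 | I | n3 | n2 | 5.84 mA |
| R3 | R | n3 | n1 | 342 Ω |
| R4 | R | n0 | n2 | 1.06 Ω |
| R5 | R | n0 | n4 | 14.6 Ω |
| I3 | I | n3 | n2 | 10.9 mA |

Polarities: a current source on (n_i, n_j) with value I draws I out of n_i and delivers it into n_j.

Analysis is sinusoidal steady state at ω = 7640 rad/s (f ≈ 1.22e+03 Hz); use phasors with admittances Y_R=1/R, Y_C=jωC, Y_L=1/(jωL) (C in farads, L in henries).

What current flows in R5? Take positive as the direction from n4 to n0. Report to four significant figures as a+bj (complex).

MNA unknowns: 4 node voltages V₁..V_4
R1: Y=0.03759+0.000j on G[2,0]
C1: Y=0.000+0.04867j on G[0,1]
I1: z[2]−=0.00166, z[4]+=0.00166
C2: Y=0.000+0.01222j on G[4,2]
R2: Y=0.9804+0.000j on G[3,2]
I2: z[3]−=0.00584, z[2]+=0.00584
R3: Y=0.002924+0.000j on G[3,1]
R4: Y=0.9434+0.000j on G[0,2]
R5: Y=0.06849+0.000j on G[0,4]
I3: z[3]−=0.0109, z[2]+=0.0109
solve → V1=-4.798e-05+0.001114j, V2=-0.001577+0.0003134j, V3=-0.01860+0.0003158j, V4=0.02338-0.004455j

0.001602-0.0003051j A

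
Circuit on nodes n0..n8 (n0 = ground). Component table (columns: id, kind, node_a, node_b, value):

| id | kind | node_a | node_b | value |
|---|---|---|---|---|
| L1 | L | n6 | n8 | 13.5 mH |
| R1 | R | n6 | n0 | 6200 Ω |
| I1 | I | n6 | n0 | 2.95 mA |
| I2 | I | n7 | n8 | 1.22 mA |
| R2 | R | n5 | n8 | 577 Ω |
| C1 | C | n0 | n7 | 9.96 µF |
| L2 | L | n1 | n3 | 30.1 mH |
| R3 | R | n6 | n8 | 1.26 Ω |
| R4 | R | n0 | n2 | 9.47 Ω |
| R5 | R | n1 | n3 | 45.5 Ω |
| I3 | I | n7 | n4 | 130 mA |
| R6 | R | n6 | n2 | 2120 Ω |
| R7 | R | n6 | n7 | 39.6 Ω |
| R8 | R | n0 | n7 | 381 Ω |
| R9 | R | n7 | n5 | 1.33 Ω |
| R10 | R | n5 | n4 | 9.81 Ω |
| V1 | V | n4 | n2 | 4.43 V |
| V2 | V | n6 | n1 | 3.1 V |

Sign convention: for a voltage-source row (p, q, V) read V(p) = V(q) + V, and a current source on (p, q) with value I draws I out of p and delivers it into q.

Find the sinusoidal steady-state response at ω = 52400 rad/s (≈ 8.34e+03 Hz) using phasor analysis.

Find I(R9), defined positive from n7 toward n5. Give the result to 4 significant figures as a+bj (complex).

-0.2730-0.01297j A

Element admittances at ω=52400 rad/s:
  Y(L1) = 0.000-0.001414j S between n6,n8
  Y(R1) = 0.0001613+0.000j S between n6,n0
  I1: injects 0.00295 A into n0 (from n6)
  I2: injects 0.00122 A into n8 (from n7)
  Y(R2) = 0.001733+0.000j S between n5,n8
  Y(C1) = 0.000+0.5219j S between n0,n7
  Y(L2) = 0.000-0.0006340j S between n1,n3
  Y(R3) = 0.7937+0.000j S between n6,n8
  Y(R4) = 0.1056+0.000j S between n0,n2
  Y(R5) = 0.02198+0.000j S between n1,n3
  I3: injects 0.13 A into n4 (from n7)
  Y(R6) = 0.0004717+0.000j S between n6,n2
  Y(R7) = 0.02525+0.000j S between n6,n7
  Y(R8) = 0.002625+0.000j S between n0,n7
  Y(R9) = 0.7519+0.000j S between n7,n5
  Y(R10) = 0.1019+0.000j S between n5,n4
  V1: constraint V(n4)−V(n2) = 4.43
  V2: constraint V(n6)−V(n1) = 3.1
Assemble and solve the 10×10 MNA system:
  V(n1)=-3.137-0.2633j  V(n2)=-1.355-0.1237j  V(n3)=-3.137-0.2633j  V(n4)=3.075-0.1237j  V(n5)=0.3895-0.2512j  V(n6)=-0.03730-0.2633j  V(n7)=0.02646-0.2684j  V(n8)=-0.03484-0.2633j
  i(V1)=-0.1437-0.01300j  i(V2)=0.000+0.000j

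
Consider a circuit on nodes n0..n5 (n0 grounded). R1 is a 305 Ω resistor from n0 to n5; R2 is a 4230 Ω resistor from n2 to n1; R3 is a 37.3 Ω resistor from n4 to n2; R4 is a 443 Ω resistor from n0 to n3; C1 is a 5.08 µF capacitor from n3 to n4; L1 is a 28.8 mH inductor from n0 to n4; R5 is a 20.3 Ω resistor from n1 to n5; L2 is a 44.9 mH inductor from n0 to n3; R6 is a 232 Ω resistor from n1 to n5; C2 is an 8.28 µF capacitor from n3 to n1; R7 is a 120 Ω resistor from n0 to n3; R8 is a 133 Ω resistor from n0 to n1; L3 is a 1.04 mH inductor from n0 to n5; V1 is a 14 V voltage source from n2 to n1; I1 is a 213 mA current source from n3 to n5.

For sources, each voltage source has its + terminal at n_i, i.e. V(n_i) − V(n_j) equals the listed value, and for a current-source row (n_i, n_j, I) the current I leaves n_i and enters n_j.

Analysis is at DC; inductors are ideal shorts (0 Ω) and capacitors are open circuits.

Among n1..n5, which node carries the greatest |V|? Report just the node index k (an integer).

Element admittances at DC:
  Y(R1) = 0.003279 S between n0,n5
  Y(R2) = 0.0002364 S between n2,n1
  Y(R3) = 0.02681 S between n4,n2
  Y(R4) = 0.002257 S between n0,n3
  Y(C1) = 0.000 S between n3,n4
  L1: short n0↔n4 (DC inductor)
  Y(R5) = 0.04926 S between n1,n5
  L2: short n0↔n3 (DC inductor)
  Y(R6) = 0.004310 S between n1,n5
  Y(C2) = 0.000 S between n3,n1
  Y(R7) = 0.008333 S between n0,n3
  Y(R8) = 0.007519 S between n0,n1
  L3: short n0↔n5 (DC inductor)
  V1: constraint V(n2)−V(n1) = 14
  I1: injects 0.213 A into n5 (from n3)
Assemble and solve the 9×9 MNA system:
  V(n1)=-4.270  V(n2)=9.730  V(n3)=0.000  V(n4)=0.000  V(n5)=0.000
  i(L1)=-0.2609  i(L2)=0.2130  i(L3)=0.01575  i(V1)=-0.2642

2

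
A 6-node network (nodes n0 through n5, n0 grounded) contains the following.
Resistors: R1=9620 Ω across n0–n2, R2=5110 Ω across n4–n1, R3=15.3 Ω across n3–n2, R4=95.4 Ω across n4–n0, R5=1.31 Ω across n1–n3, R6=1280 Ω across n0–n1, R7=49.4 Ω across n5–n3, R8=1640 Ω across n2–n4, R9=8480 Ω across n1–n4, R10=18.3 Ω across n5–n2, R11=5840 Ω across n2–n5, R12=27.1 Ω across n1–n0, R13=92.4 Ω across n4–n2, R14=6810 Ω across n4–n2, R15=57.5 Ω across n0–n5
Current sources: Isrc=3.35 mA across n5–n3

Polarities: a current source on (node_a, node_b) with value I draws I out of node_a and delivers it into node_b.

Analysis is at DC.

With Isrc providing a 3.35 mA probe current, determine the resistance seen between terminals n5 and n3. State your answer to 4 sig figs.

Apply KCL at each of the 5 non-ground nodes and solve the resulting linear system.
Node n1: branches {R2, R5, R6, R9, R12} → V_1 = 0.01738
Node n2: branches {R1, R3, R8, R10, R11, R13, R14} → V_2 = -0.006121
Node n3: branches {R3, R5, R7, Isrc} → V_3 = 0.01825
Node n4: branches {R2, R4, R8, R9, R13, R14} → V_4 = -0.002924
Node n5: branches {R7, R10, R11, R15, Isrc} → V_5 = -0.03587

R_eq = 16.16 Ω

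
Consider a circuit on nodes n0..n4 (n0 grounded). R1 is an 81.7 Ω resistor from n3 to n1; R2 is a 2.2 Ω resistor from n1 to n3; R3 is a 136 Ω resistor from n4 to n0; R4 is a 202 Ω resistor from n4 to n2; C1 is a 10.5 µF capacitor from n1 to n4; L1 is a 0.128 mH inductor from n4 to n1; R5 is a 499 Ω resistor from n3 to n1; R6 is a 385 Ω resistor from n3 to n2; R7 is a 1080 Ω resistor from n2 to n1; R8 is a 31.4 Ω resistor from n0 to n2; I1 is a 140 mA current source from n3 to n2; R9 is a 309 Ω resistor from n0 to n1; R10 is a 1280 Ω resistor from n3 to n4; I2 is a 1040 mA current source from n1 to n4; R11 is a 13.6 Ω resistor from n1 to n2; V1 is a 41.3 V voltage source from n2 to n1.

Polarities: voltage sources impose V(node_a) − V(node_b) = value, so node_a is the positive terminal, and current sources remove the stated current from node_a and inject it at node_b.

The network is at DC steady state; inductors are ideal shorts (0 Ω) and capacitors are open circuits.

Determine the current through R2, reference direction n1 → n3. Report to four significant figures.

Apply KCL at each of the 4 non-ground nodes and solve the resulting linear system.
Node n1: branches {R1, R2, C1, L1, R5, R7, R9, I2, R11, V1} → V_1 = -30.99
Node n2: branches {R4, R6, R7, R8, I1, R11, V1} → V_2 = 10.31
Node n3: branches {R1, R2, R5, R6, I1, R10} → V_3 = -31.06
Node n4: branches {R3, R4, C1, L1, R10, I2} → V_4 = -30.99
Source currents: i(L1)=1.472, i(V1)=-3.575

0.03151 A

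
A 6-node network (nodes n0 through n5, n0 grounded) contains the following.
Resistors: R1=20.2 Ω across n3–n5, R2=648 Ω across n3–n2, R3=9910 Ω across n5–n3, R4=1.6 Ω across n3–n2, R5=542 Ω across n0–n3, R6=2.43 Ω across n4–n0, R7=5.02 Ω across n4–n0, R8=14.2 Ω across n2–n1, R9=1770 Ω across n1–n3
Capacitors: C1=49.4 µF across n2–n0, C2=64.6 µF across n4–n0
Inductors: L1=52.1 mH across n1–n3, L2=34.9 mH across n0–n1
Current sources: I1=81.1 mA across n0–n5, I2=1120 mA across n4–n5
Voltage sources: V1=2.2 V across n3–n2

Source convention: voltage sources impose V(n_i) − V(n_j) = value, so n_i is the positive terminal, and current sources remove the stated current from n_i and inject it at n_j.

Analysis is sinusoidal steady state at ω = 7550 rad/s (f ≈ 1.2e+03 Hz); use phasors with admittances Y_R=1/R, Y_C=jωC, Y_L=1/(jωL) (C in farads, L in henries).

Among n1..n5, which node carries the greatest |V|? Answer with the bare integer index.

MNA unknowns: 5 node voltages V₁..V_5 plus 1 source current (V1)
R1: Y=0.04950+0.000j on G[3,5]
C1: Y=0.000+0.3730j on G[2,0]
R2: Y=0.001543+0.000j on G[3,2]
R3: Y=0.0001009+0.000j on G[5,3]
L1: Y=0.000-0.002542j on G[1,3]
R4: Y=0.6250+0.000j on G[3,2]
C2: Y=0.000+0.4877j on G[4,0]
I1: z[0]−=0.0811, z[5]+=0.0811
R5: Y=0.001845+0.000j on G[0,3]
R6: Y=0.4115+0.000j on G[4,0]
I2: z[4]−=1.12, z[5]+=1.12
R7: Y=0.1992+0.000j on G[4,0]
R8: Y=0.07042+0.000j on G[2,1]
R9: Y=0.0005650+0.000j on G[1,3]
L2: Y=0.000-0.003795j on G[0,1]
V1: row V3−V2=2.2, i_V1 at 3,2
solve → V1=0.2145-3.303j, V2=0.01823-3.243j, V3=2.218-3.243j, V4=-1.120+0.8942j, V5=26.43-3.243j
aux → i_V1=-0.1827+0.01104j

5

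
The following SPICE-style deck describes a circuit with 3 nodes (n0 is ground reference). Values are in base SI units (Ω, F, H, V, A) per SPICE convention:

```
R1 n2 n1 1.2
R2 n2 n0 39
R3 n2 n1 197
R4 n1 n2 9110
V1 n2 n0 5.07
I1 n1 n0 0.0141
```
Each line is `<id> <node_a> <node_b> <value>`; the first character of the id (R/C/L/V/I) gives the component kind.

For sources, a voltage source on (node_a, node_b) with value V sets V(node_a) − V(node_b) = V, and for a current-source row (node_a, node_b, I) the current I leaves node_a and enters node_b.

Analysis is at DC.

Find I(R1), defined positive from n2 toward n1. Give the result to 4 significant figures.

Apply KCL at each of the 2 non-ground nodes and solve the resulting linear system.
Node n1: branches {R1, R3, R4, I1} → V_1 = 5.053
Node n2: branches {R1, R2, R3, R4, V1} → V_2 = 5.070
Source currents: i(V1)=-0.1441

0.01401 A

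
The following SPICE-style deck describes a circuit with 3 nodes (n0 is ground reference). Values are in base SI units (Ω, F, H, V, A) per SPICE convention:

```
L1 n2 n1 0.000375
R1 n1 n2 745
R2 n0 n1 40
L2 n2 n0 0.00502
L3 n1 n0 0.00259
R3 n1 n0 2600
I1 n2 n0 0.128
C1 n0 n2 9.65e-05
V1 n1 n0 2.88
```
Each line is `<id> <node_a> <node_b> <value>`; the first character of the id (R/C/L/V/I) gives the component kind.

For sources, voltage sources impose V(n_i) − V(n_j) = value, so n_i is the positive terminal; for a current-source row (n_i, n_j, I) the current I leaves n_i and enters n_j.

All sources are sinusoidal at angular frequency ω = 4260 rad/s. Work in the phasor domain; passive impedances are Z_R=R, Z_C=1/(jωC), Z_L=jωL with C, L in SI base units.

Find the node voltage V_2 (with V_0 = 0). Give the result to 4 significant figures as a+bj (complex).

6.888-0.5098j V

Apply KCL at each of the 2 non-ground nodes and solve the resulting linear system.
Node n1: branches {L1, R1, R2, L3, R3, V1} → V_1 = 2.880+0.000j
Node n2: branches {L1, R1, L2, I1, C1} → V_2 = 6.888-0.5098j
Source currents: i(V1)=-0.3868-2.248j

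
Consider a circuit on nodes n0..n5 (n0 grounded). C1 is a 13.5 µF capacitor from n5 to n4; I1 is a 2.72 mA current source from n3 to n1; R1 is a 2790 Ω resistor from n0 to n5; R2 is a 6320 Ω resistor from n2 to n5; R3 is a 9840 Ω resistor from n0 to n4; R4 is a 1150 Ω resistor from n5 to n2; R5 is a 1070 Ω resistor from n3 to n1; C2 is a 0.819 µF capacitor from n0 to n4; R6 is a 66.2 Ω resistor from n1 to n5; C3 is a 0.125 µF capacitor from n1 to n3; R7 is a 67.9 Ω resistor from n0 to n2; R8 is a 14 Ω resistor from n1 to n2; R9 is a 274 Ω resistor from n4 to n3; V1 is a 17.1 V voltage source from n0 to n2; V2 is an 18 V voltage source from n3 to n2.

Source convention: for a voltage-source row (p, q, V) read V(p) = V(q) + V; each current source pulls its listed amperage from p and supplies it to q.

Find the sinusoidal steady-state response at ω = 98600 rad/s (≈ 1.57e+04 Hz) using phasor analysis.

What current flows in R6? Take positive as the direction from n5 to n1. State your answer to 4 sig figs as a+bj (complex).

0.2020+0.004471j A

Apply KCL at each of the 5 non-ground nodes and solve the resulting linear system.
Node n1: branches {I1, R5, R6, C3, R8} → V_1 = -13.61+2.533j
Node n2: branches {R2, R4, R7, R8, V1, V2} → V_2 = -17.10+0.000j
Node n3: branches {I1, R5, C3, R9, V2} → V_3 = 0.9000+0.000j
Node n4: branches {C1, R3, C2, R9} → V_4 = -0.2277+2.664j
Node n5: branches {C1, R1, R2, R4, R6} → V_5 = -0.2340+2.829j
Source currents: i(V1)=-0.4671-0.01710j, i(V2)=-0.05161-0.1667j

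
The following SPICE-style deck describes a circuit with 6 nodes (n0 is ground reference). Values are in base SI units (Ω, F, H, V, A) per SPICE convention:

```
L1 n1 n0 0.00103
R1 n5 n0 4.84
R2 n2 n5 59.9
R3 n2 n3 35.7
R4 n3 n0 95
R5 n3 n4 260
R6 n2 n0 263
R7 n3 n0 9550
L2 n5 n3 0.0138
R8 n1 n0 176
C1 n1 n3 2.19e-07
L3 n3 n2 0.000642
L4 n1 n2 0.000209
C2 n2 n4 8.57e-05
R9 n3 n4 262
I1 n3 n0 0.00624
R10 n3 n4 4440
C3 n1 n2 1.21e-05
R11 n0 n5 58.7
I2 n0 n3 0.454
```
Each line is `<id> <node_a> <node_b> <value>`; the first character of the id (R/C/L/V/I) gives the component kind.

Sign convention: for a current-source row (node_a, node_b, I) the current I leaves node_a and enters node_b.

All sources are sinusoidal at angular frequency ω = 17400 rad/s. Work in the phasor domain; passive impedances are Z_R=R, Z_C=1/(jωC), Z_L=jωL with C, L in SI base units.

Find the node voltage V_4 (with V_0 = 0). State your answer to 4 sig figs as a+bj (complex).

6.842+6.216j V

Apply KCL at each of the 5 non-ground nodes and solve the resulting linear system.
Node n1: branches {L1, R8, C1, L4, C3} → V_1 = 3.631+2.969j
Node n2: branches {R2, R3, R6, L3, L4, C2, C3} → V_2 = 6.827+6.227j
Node n3: branches {R3, R4, R5, R7, L2, C1, L3, R9, I1, R10, I2} → V_3 = 8.938+9.173j
Node n4: branches {R5, C2, R9, R10} → V_4 = 6.842+6.216j
Node n5: branches {R1, R2, L2, R11} → V_5 = 0.6281+0.2885j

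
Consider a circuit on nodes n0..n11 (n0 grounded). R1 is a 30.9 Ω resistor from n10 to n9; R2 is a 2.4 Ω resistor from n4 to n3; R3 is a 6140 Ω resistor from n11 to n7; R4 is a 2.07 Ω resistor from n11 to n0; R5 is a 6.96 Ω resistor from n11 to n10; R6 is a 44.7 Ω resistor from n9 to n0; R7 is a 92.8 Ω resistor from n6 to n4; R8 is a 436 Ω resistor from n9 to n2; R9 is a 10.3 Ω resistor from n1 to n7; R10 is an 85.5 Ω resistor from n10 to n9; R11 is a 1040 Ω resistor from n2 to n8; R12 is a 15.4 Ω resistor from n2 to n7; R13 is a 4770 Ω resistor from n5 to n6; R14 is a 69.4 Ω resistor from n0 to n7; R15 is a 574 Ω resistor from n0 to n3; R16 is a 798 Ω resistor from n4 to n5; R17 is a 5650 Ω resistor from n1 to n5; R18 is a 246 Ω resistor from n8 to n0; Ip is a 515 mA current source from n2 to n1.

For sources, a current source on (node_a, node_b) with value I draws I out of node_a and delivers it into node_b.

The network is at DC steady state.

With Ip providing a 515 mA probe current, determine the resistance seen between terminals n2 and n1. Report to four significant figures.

Element admittances at DC:
  Y(R1) = 0.03236 S between n10,n9
  Y(R2) = 0.4167 S between n4,n3
  Y(R3) = 0.0001629 S between n11,n7
  Y(R4) = 0.4831 S between n11,n0
  Y(R5) = 0.1437 S between n11,n10
  Y(R6) = 0.02237 S between n9,n0
  Y(R7) = 0.01078 S between n6,n4
  Y(R8) = 0.002294 S between n9,n2
  Y(R9) = 0.09709 S between n1,n7
  Y(R10) = 0.01170 S between n10,n9
  Y(R11) = 0.0009615 S between n2,n8
  Y(R12) = 0.06494 S between n2,n7
  Y(R13) = 0.0002096 S between n5,n6
  Y(R14) = 0.01441 S between n0,n7
  Y(R15) = 0.001742 S between n0,n3
  Y(R16) = 0.001253 S between n4,n5
  Y(R17) = 0.0001770 S between n1,n5
  Y(R18) = 0.004065 S between n8,n0
  Ip: injects 0.515 A into n1 (from n2)
Assemble and solve the 11×11 MNA system:
  V(n1)=6.537  V(n2)=-6.396  V(n3)=0.5428  V(n4)=0.5451  V(n5)=1.193  V(n6)=0.5575  V(n7)=1.242  V(n8)=-1.223  V(n9)=-0.2609  V(n10)=-0.07394  V(n11)=-0.01662

R_eq = 25.11 Ω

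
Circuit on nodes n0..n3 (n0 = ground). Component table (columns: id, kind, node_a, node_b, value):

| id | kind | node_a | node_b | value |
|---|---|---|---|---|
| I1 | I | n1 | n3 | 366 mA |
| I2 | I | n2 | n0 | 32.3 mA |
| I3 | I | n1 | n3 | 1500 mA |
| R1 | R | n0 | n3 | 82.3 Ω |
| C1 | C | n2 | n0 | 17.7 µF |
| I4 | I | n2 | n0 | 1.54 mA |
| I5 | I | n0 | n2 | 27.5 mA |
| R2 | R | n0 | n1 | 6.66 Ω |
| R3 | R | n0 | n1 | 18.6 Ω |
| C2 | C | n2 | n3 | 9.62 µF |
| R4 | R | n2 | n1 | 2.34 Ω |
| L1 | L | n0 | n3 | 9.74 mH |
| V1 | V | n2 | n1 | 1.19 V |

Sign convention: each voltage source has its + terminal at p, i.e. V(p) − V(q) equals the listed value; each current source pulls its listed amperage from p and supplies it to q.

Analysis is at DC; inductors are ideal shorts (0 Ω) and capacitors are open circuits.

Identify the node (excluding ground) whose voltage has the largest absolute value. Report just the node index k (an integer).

1

MNA unknowns: 3 node voltages V₁..V_3 plus 2 source currents (L1, V1)
I1: z[1]−=0.366, z[3]+=0.366
I2: z[2]−=0.0323, z[0]+=0.0323
I3: z[1]−=1.5, z[3]+=1.5
R1: Y=0.01215 on G[0,3]
C1: Y=0.000 on G[2,0]
I4: z[2]−=0.00154, z[0]+=0.00154
I5: z[0]−=0.0275, z[2]+=0.0275
R2: Y=0.1502 on G[0,1]
R3: Y=0.05376 on G[0,1]
C2: Y=0.000 on G[2,3]
R4: Y=0.4274 on G[2,1]
L1: row V0−V3=0, i_L1 at 0,3
V1: row V2−V1=1.19, i_V1 at 2,1
solve → V1=-9.182, V2=-7.992, V3=0.000
aux → i_L1=-1.866, i_V1=-0.5149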